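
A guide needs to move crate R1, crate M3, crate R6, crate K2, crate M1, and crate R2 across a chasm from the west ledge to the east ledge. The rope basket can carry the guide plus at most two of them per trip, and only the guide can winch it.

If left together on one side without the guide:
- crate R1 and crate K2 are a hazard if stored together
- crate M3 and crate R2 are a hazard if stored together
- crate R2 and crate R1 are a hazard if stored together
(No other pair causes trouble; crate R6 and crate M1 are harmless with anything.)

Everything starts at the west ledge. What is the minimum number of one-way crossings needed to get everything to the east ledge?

5

Counting alone: the guide can take at most 2 across per trip to the east ledge, so moving all 6 needs at least 3 loaded trips out, with a return between consecutive ones — at least 5 crossings.
The plan below uses exactly 5 crossings, so it is optimal:
1. Guide goes to the east ledge with crate M3 and crate R1.
2. Guide goes back to the west ledge alone.
3. Guide goes to the east ledge with crate M1 and crate R6.
4. Guide goes back to the west ledge alone.
5. Guide goes to the east ledge with crate K2 and crate R2.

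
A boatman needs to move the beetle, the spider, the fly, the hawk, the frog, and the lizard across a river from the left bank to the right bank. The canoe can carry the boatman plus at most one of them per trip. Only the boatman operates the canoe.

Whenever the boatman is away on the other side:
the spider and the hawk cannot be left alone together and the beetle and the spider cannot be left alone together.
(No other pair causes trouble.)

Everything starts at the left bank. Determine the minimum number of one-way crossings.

Counting alone: the boatman can take at most 1 across per trip to the right bank, so moving all 6 needs at least 6 loaded trips out, with a return between consecutive ones — at least 11 crossings.
The safety rule pushes this higher. Following every safe sequence of crossings, the most of the 6 that can be at the right bank as the canoe arrives there on crossing 11 is 5 — never all 6.
So no plan with fewer than 13 crossings exists, and this one achieves 13:
1. Boatman goes to the right bank with the spider.  [the left bank: the beetle, the fly, the frog, the hawk, the lizard | the right bank: the spider]
2. Boatman goes back to the left bank alone.  [the left bank: the beetle, the fly, the frog, the hawk, the lizard | the right bank: the spider]
3. Boatman goes to the right bank with the beetle.  [the left bank: the fly, the frog, the hawk, the lizard | the right bank: the beetle, the spider]
4. Boatman goes back to the left bank with the spider.  [the left bank: the fly, the frog, the hawk, the lizard, the spider | the right bank: the beetle]
5. Boatman goes to the right bank with the hawk.  [the left bank: the fly, the frog, the lizard, the spider | the right bank: the beetle, the hawk]
6. Boatman goes back to the left bank alone.  [the left bank: the fly, the frog, the lizard, the spider | the right bank: the beetle, the hawk]
7. Boatman goes to the right bank with the fly.  [the left bank: the frog, the lizard, the spider | the right bank: the beetle, the fly, the hawk]
8. Boatman goes back to the left bank alone.  [the left bank: the frog, the lizard, the spider | the right bank: the beetle, the fly, the hawk]
9. Boatman goes to the right bank with the frog.  [the left bank: the lizard, the spider | the right bank: the beetle, the fly, the frog, the hawk]
10. Boatman goes back to the left bank alone.  [the left bank: the lizard, the spider | the right bank: the beetle, the fly, the frog, the hawk]
11. Boatman goes to the right bank with the lizard.  [the left bank: the spider | the right bank: the beetle, the fly, the frog, the hawk, the lizard]
12. Boatman goes back to the left bank alone.  [the left bank: the spider | the right bank: the beetle, the fly, the frog, the hawk, the lizard]
13. Boatman goes to the right bank with the spider.  [the left bank: — | the right bank: the beetle, the fly, the frog, the hawk, the lizard, the spider]

13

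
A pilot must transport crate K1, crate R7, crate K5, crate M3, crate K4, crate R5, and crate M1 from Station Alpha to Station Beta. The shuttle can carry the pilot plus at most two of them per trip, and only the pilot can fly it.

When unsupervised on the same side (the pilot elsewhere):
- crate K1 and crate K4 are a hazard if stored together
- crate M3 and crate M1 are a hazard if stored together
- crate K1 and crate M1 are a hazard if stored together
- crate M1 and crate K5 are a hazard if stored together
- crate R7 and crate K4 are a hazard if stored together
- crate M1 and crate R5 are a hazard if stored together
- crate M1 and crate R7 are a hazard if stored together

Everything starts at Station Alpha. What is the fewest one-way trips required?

9

Counting alone: the pilot can take at most 2 across per trip to Station Beta, so moving all 7 needs at least 4 loaded trips out, with a return between consecutive ones — at least 7 crossings.
The safety rule pushes this higher. Following every safe sequence of crossings, the most of the 7 that can be at Station Beta as the shuttle arrives there on crossing 7 is 6 — never all 7.
So no plan with fewer than 9 crossings exists, and this one achieves 9:
1. Pilot goes to Station Beta with crate K4 and crate M1.  [Station Alpha: crate K1, crate K5, crate M3, crate R5, crate R7 | Station Beta: crate K4, crate M1]
2. Pilot goes back to Station Alpha alone.  [Station Alpha: crate K1, crate K5, crate M3, crate R5, crate R7 | Station Beta: crate K4, crate M1]
3. Pilot goes to Station Beta with crate K1 and crate R7.  [Station Alpha: crate K5, crate M3, crate R5 | Station Beta: crate K1, crate K4, crate M1, crate R7]
4. Pilot goes back to Station Alpha with crate K4 and crate M1.  [Station Alpha: crate K4, crate K5, crate M1, crate M3, crate R5 | Station Beta: crate K1, crate R7]
5. Pilot goes to Station Beta with crate K5 and crate M1.  [Station Alpha: crate K4, crate M3, crate R5 | Station Beta: crate K1, crate K5, crate M1, crate R7]
6. Pilot goes back to Station Alpha with crate M1.  [Station Alpha: crate K4, crate M1, crate M3, crate R5 | Station Beta: crate K1, crate K5, crate R7]
7. Pilot goes to Station Beta with crate M3 and crate R5.  [Station Alpha: crate K4, crate M1 | Station Beta: crate K1, crate K5, crate M3, crate R5, crate R7]
8. Pilot goes back to Station Alpha alone.  [Station Alpha: crate K4, crate M1 | Station Beta: crate K1, crate K5, crate M3, crate R5, crate R7]
9. Pilot goes to Station Beta with crate K4 and crate M1.  [Station Alpha: — | Station Beta: crate K1, crate K4, crate K5, crate M1, crate M3, crate R5, crate R7]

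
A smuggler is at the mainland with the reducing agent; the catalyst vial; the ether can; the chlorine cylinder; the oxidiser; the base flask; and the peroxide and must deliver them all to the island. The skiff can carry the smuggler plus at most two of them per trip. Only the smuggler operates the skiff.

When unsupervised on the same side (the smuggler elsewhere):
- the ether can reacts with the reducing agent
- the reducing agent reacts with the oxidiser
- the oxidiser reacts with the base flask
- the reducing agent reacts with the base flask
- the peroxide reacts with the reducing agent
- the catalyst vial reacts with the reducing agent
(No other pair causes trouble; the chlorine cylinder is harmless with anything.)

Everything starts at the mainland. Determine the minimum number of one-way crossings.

Counting alone: the smuggler can take at most 2 across per trip to the island, so moving all 7 needs at least 4 loaded trips out, with a return between consecutive ones — at least 7 crossings.
The safety rule pushes this higher. Following every safe sequence of crossings, the most of the 7 that can be at the island as the skiff arrives there on crossings 7, 9 is 5, 6 respectively — never all 7.
So no plan with fewer than 11 crossings exists, and this one achieves 11:
1. Smuggler goes to the island with the oxidiser and the reducing agent.  [the mainland: the base flask, the catalyst vial, the chlorine cylinder, the ether can, the peroxide | the island: the oxidiser, the reducing agent]
2. Smuggler goes back to the mainland with the reducing agent.  [the mainland: the base flask, the catalyst vial, the chlorine cylinder, the ether can, the peroxide, the reducing agent | the island: the oxidiser]
3. Smuggler goes to the island with the catalyst vial and the reducing agent.  [the mainland: the base flask, the chlorine cylinder, the ether can, the peroxide | the island: the catalyst vial, the oxidiser, the reducing agent]
4. Smuggler goes back to the mainland with the reducing agent.  [the mainland: the base flask, the chlorine cylinder, the ether can, the peroxide, the reducing agent | the island: the catalyst vial, the oxidiser]
5. Smuggler goes to the island with the ether can and the reducing agent.  [the mainland: the base flask, the chlorine cylinder, the peroxide | the island: the catalyst vial, the ether can, the oxidiser, the reducing agent]
6. Smuggler goes back to the mainland with the reducing agent.  [the mainland: the base flask, the chlorine cylinder, the peroxide, the reducing agent | the island: the catalyst vial, the ether can, the oxidiser]
7. Smuggler goes to the island with the chlorine cylinder and the reducing agent.  [the mainland: the base flask, the peroxide | the island: the catalyst vial, the chlorine cylinder, the ether can, the oxidiser, the reducing agent]
8. Smuggler goes back to the mainland with the reducing agent.  [the mainland: the base flask, the peroxide, the reducing agent | the island: the catalyst vial, the chlorine cylinder, the ether can, the oxidiser]
9. Smuggler goes to the island with the peroxide and the reducing agent.  [the mainland: the base flask | the island: the catalyst vial, the chlorine cylinder, the ether can, the oxidiser, the peroxide, the reducing agent]
10. Smuggler goes back to the mainland with the reducing agent.  [the mainland: the base flask, the reducing agent | the island: the catalyst vial, the chlorine cylinder, the ether can, the oxidiser, the peroxide]
11. Smuggler goes to the island with the base flask and the reducing agent.  [the mainland: — | the island: the base flask, the catalyst vial, the chlorine cylinder, the ether can, the oxidiser, the peroxide, the reducing agent]

11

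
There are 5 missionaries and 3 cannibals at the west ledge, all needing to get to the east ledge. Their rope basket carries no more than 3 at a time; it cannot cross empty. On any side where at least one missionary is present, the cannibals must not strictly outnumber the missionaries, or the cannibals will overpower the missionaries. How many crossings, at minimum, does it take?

Counting alone: each trip to the east ledge takes at most 3 across and each return brings at least 1 back, so after t trips out (and t−1 returns) at most 3t − (t−1) of the 8 are across; that first reaches 8 at t = 4, so at least 7 crossings are needed.
The plan below uses exactly 7 crossings, so it is optimal:
1. 2 cannibals → the east ledge.  (the west ledge: 5M 1C; the east ledge: 0M 2C)
2. 1 cannibal ← the west ledge.  (the west ledge: 5M 2C; the east ledge: 0M 1C)
3. 2 missionaries and 1 cannibal → the east ledge.  (the west ledge: 3M 1C; the east ledge: 2M 2C)
4. 1 cannibal ← the west ledge.  (the west ledge: 3M 2C; the east ledge: 2M 1C)
5. 1 missionary and 2 cannibals → the east ledge.  (the west ledge: 2M 0C; the east ledge: 3M 3C)
6. 1 cannibal ← the west ledge.  (the west ledge: 2M 1C; the east ledge: 3M 2C)
7. 2 missionaries and 1 cannibal → the east ledge.  (the west ledge: 0M 0C; the east ledge: 5M 3C)

7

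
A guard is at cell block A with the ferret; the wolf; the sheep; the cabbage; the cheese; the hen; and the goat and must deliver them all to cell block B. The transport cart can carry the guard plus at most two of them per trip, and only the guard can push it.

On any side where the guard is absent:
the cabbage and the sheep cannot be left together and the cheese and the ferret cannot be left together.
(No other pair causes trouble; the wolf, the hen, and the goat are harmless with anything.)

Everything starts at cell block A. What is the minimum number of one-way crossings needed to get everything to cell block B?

7

Counting alone: the guard can take at most 2 across per trip to cell block B, so moving all 7 needs at least 4 loaded trips out, with a return between consecutive ones — at least 7 crossings.
The plan below uses exactly 7 crossings, so it is optimal:
1. Guard goes to cell block B with the ferret and the sheep.  [cell block A: the cabbage, the cheese, the goat, the hen, the wolf | cell block B: the ferret, the sheep]
2. Guard goes back to cell block A alone.  [cell block A: the cabbage, the cheese, the goat, the hen, the wolf | cell block B: the ferret, the sheep]
3. Guard goes to cell block B with the wolf.  [cell block A: the cabbage, the cheese, the goat, the hen | cell block B: the ferret, the sheep, the wolf]
4. Guard goes back to cell block A alone.  [cell block A: the cabbage, the cheese, the goat, the hen | cell block B: the ferret, the sheep, the wolf]
5. Guard goes to cell block B with the goat and the hen.  [cell block A: the cabbage, the cheese | cell block B: the ferret, the goat, the hen, the sheep, the wolf]
6. Guard goes back to cell block A alone.  [cell block A: the cabbage, the cheese | cell block B: the ferret, the goat, the hen, the sheep, the wolf]
7. Guard goes to cell block B with the cabbage and the cheese.  [cell block A: — | cell block B: the cabbage, the cheese, the ferret, the goat, the hen, the sheep, the wolf]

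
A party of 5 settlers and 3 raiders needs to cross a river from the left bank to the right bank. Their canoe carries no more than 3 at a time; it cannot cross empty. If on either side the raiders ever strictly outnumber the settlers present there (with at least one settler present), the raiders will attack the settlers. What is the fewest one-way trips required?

7

Counting alone: each trip to the right bank takes at most 3 across and each return brings at least 1 back, so after t trips out (and t−1 returns) at most 3t − (t−1) of the 8 are across; that first reaches 8 at t = 4, so at least 7 crossings are needed.
The plan below uses exactly 7 crossings, so it is optimal:
1. 2 raiders → the right bank.  (the left bank: 5S 1R; the right bank: 0S 2R)
2. 1 raider ← the left bank.  (the left bank: 5S 2R; the right bank: 0S 1R)
3. 2 settlers and 1 raider → the right bank.  (the left bank: 3S 1R; the right bank: 2S 2R)
4. 1 raider ← the left bank.  (the left bank: 3S 2R; the right bank: 2S 1R)
5. 1 settler and 2 raiders → the right bank.  (the left bank: 2S 0R; the right bank: 3S 3R)
6. 1 raider ← the left bank.  (the left bank: 2S 1R; the right bank: 3S 2R)
7. 2 settlers and 1 raider → the right bank.  (the left bank: 0S 0R; the right bank: 5S 3R)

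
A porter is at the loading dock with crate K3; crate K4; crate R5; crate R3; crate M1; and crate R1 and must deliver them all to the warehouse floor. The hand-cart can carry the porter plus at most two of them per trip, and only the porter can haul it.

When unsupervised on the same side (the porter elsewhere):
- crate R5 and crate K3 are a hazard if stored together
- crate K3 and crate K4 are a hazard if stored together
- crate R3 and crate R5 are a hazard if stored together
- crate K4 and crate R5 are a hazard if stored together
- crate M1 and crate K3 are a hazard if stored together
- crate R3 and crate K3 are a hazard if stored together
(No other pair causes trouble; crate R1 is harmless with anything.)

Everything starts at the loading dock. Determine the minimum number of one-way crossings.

Counting alone: the porter can take at most 2 across per trip to the warehouse floor, so moving all 6 needs at least 3 loaded trips out, with a return between consecutive ones — at least 5 crossings.
The safety rule pushes this higher. Following every safe sequence of crossings, the most of the 6 that can be at the warehouse floor as the hand-cart arrives there on crossings 5, 7 is 4, 5 respectively — never all 6.
So no plan with fewer than 9 crossings exists, and this one achieves 9:
1. Porter goes to the warehouse floor with crate K3 and crate R5.  [the loading dock: crate K4, crate M1, crate R1, crate R3 | the warehouse floor: crate K3, crate R5]
2. Porter goes back to the loading dock with crate K3.  [the loading dock: crate K3, crate K4, crate M1, crate R1, crate R3 | the warehouse floor: crate R5]
3. Porter goes to the warehouse floor with crate K3 and crate M1.  [the loading dock: crate K4, crate R1, crate R3 | the warehouse floor: crate K3, crate M1, crate R5]
4. Porter goes back to the loading dock with crate K3.  [the loading dock: crate K3, crate K4, crate R1, crate R3 | the warehouse floor: crate M1, crate R5]
5. Porter goes to the warehouse floor with crate K3 and crate R1.  [the loading dock: crate K4, crate R3 | the warehouse floor: crate K3, crate M1, crate R1, crate R5]
6. Porter goes back to the loading dock with crate K3.  [the loading dock: crate K3, crate K4, crate R3 | the warehouse floor: crate M1, crate R1, crate R5]
7. Porter goes to the warehouse floor with crate K4 and crate R3.  [the loading dock: crate K3 | the warehouse floor: crate K4, crate M1, crate R1, crate R3, crate R5]
8. Porter goes back to the loading dock with crate R5.  [the loading dock: crate K3, crate R5 | the warehouse floor: crate K4, crate M1, crate R1, crate R3]
9. Porter goes to the warehouse floor with crate K3 and crate R5.  [the loading dock: — | the warehouse floor: crate K3, crate K4, crate M1, crate R1, crate R3, crate R5]

9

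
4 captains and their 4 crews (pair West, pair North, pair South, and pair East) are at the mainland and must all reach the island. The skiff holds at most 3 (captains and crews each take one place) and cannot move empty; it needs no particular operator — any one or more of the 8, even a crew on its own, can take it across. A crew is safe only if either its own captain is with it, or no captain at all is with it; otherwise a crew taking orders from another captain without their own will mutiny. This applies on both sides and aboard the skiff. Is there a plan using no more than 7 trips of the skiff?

No

Counting alone: each trip to the island takes at most 3 across and each return brings at least 1 back, so after t trips out (and t−1 returns) at most 3t − (t−1) of the 8 are across; that first reaches 8 at t = 4, so at least 7 crossings are needed.
The safety rule pushes this higher. Following every safe sequence of crossings, the most of the 8 that can be at the island as the skiff arrives there on crossing 7 is 7 — never all 8.
So the move cannot be finished within 7 crossings. (The shortest complete plan takes 9:)
1. captain West and crew West cross → the island.
2. captain West crosses ← the mainland.
3. captain North, captain West, and crew North cross → the island.
4. captain West and crew West cross ← the mainland.
5. captain East, captain South, and captain West cross → the island.
6. crew North crosses ← the mainland.
7. crew North and crew West cross → the island.
8. crew West crosses ← the mainland.
9. crew East, crew South, and crew West cross → the island.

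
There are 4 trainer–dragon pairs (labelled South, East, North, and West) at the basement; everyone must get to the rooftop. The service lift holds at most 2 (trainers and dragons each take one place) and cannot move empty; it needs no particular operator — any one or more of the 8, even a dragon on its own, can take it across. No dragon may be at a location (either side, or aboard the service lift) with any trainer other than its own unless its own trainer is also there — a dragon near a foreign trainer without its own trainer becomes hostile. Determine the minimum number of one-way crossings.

Following every safe sequence of crossings from the start, the most of the 8 that can be at the rooftop as the service lift arrives there on crossings 1, 3, 5 is 2, 3, 4 respectively; the best ever achieved is 4 of 8.
From crossing 7 on, no configuration arises that was not already reachable earlier: only 44 distinct safe configurations (who is on which side, and where the service lift is) can ever be reached, none of them has everyone across, and every continuation just revisits them. So no valid plan exists.

impossible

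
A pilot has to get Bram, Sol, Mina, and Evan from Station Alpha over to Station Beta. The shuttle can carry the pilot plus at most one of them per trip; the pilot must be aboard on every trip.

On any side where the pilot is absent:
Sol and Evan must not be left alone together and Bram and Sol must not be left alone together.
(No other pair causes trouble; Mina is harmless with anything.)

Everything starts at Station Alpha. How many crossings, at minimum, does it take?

9

Counting alone: the pilot can take at most 1 across per trip to Station Beta, so moving all 4 needs at least 4 loaded trips out, with a return between consecutive ones — at least 7 crossings.
The safety rule pushes this higher. Following every safe sequence of crossings, the most of the 4 that can be at Station Beta as the shuttle arrives there on crossing 7 is 3 — never all 4.
So no plan with fewer than 9 crossings exists, and this one achieves 9:
1. Pilot goes to Station Beta with Sol.
2. Pilot goes back to Station Alpha alone.
3. Pilot goes to Station Beta with Bram.
4. Pilot goes back to Station Alpha with Sol.
5. Pilot goes to Station Beta with Evan.
6. Pilot goes back to Station Alpha alone.
7. Pilot goes to Station Beta with Mina.
8. Pilot goes back to Station Alpha alone.
9. Pilot goes to Station Beta with Sol.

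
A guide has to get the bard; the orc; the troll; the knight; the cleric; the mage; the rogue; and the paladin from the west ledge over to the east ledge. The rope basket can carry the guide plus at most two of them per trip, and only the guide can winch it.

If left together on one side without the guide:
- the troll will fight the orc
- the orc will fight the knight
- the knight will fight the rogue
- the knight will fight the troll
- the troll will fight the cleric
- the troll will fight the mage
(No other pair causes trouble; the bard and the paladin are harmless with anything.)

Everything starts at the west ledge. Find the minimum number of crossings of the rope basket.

13

Counting alone: the guide can take at most 2 across per trip to the east ledge, so moving all 8 needs at least 4 loaded trips out, with a return between consecutive ones — at least 7 crossings.
The safety rule pushes this higher. Following every safe sequence of crossings, the most of the 8 that can be at the east ledge as the rope basket arrives there on crossings 7, 9, 11 is 5, 6, 7 respectively — never all 8.
So no plan with fewer than 13 crossings exists, and this one achieves 13:
1. Guide goes to the east ledge with the knight and the troll.
2. Guide goes back to the west ledge with the troll.
3. Guide goes to the east ledge with the bard and the troll.
4. Guide goes back to the west ledge with the troll.
5. Guide goes to the east ledge with the cleric and the troll.
6. Guide goes back to the west ledge with the troll.
7. Guide goes to the east ledge with the mage and the orc.
8. Guide goes back to the west ledge with the orc.
9. Guide goes to the east ledge with the orc and the rogue.
10. Guide goes back to the west ledge with the knight.
11. Guide goes to the east ledge with the paladin and the troll.
12. Guide goes back to the west ledge with the troll.
13. Guide goes to the east ledge with the knight and the troll.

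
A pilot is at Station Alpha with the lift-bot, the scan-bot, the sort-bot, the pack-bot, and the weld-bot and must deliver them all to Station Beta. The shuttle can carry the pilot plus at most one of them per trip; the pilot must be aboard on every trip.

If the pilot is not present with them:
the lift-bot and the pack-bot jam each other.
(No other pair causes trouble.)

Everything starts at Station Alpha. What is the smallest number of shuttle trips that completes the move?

Counting alone: the pilot can take at most 1 across per trip to Station Beta, so moving all 5 needs at least 5 loaded trips out, with a return between consecutive ones — at least 9 crossings.
The plan below uses exactly 9 crossings, so it is optimal:
1. Pilot goes to Station Beta with the lift-bot.  [Station Alpha: the pack-bot, the scan-bot, the sort-bot, the weld-bot | Station Beta: the lift-bot]
2. Pilot goes back to Station Alpha alone.  [Station Alpha: the pack-bot, the scan-bot, the sort-bot, the weld-bot | Station Beta: the lift-bot]
3. Pilot goes to Station Beta with the scan-bot.  [Station Alpha: the pack-bot, the sort-bot, the weld-bot | Station Beta: the lift-bot, the scan-bot]
4. Pilot goes back to Station Alpha alone.  [Station Alpha: the pack-bot, the sort-bot, the weld-bot | Station Beta: the lift-bot, the scan-bot]
5. Pilot goes to Station Beta with the sort-bot.  [Station Alpha: the pack-bot, the weld-bot | Station Beta: the lift-bot, the scan-bot, the sort-bot]
6. Pilot goes back to Station Alpha alone.  [Station Alpha: the pack-bot, the weld-bot | Station Beta: the lift-bot, the scan-bot, the sort-bot]
7. Pilot goes to Station Beta with the weld-bot.  [Station Alpha: the pack-bot | Station Beta: the lift-bot, the scan-bot, the sort-bot, the weld-bot]
8. Pilot goes back to Station Alpha alone.  [Station Alpha: the pack-bot | Station Beta: the lift-bot, the scan-bot, the sort-bot, the weld-bot]
9. Pilot goes to Station Beta with the pack-bot.  [Station Alpha: — | Station Beta: the lift-bot, the pack-bot, the scan-bot, the sort-bot, the weld-bot]

9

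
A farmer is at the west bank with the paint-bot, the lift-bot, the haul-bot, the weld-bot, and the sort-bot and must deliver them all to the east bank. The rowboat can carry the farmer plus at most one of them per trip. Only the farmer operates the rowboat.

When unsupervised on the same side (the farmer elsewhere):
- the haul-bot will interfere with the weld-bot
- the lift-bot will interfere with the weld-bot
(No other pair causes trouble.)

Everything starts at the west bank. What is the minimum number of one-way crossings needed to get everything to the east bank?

Counting alone: the farmer can take at most 1 across per trip to the east bank, so moving all 5 needs at least 5 loaded trips out, with a return between consecutive ones — at least 9 crossings.
The safety rule pushes this higher. Following every safe sequence of crossings, the most of the 5 that can be at the east bank as the rowboat arrives there on crossing 9 is 4 — never all 5.
So no plan with fewer than 11 crossings exists, and this one achieves 11:
1. Farmer goes to the east bank with the weld-bot.
2. Farmer goes back to the west bank alone.
3. Farmer goes to the east bank with the paint-bot.
4. Farmer goes back to the west bank alone.
5. Farmer goes to the east bank with the lift-bot.
6. Farmer goes back to the west bank with the weld-bot.
7. Farmer goes to the east bank with the haul-bot.
8. Farmer goes back to the west bank alone.
9. Farmer goes to the east bank with the sort-bot.
10. Farmer goes back to the west bank alone.
11. Farmer goes to the east bank with the weld-bot.

11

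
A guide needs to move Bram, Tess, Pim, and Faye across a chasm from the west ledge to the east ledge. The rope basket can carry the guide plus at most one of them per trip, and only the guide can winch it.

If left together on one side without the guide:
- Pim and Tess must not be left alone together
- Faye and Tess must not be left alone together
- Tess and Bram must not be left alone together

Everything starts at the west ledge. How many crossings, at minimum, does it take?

impossible

Following every safe sequence of crossings from the start, the most of the 4 that can be at the east ledge as the rope basket arrives there on crossings 1, 3 is 1, 2 respectively; the best ever achieved is 2 of 4.
From crossing 5 on, no configuration arises that was not already reachable earlier: only 9 distinct safe configurations (who is on which side, and where the rope basket is) can ever be reached, none of them has everyone across, and every continuation just revisits them. So no valid plan exists.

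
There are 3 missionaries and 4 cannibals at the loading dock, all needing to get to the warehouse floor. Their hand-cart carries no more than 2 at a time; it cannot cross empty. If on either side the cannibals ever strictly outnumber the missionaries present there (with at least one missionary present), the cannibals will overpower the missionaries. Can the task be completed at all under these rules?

The cannibals already outnumber the missionaries at the loading dock before anyone moves, so the starting position itself is disallowed.

No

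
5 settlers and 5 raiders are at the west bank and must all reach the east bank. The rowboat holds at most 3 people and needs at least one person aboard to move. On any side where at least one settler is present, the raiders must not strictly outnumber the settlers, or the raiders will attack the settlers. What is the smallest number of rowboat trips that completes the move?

11

Counting alone: each trip to the east bank takes at most 3 across and each return brings at least 1 back, so after t trips out (and t−1 returns) at most 3t − (t−1) of the 10 are across; that first reaches 10 at t = 5, so at least 9 crossings are needed.
The safety rule pushes this higher. Following every safe sequence of crossings, the most of the 10 that can be at the east bank as the rowboat arrives there on crossing 9 is 9 — never all 10.
So no plan with fewer than 11 crossings exists, and this one achieves 11:
1. 2 raiders → the east bank.  (the west bank: 5S 3R; the east bank: 0S 2R)
2. 1 raider ← the west bank.  (the west bank: 5S 4R; the east bank: 0S 1R)
3. 3 raiders → the east bank.  (the west bank: 5S 1R; the east bank: 0S 4R)
4. 1 raider ← the west bank.  (the west bank: 5S 2R; the east bank: 0S 3R)
5. 3 settlers → the east bank.  (the west bank: 2S 2R; the east bank: 3S 3R)
6. 1 settler and 1 raider ← the west bank.  (the west bank: 3S 3R; the east bank: 2S 2R)
7. 3 settlers → the east bank.  (the west bank: 0S 3R; the east bank: 5S 2R)
8. 1 raider ← the west bank.  (the west bank: 0S 4R; the east bank: 5S 1R)
9. 2 raiders → the east bank.  (the west bank: 0S 2R; the east bank: 5S 3R)
10. 1 raider ← the west bank.  (the west bank: 0S 3R; the east bank: 5S 2R)
11. 3 raiders → the east bank.  (the west bank: 0S 0R; the east bank: 5S 5R)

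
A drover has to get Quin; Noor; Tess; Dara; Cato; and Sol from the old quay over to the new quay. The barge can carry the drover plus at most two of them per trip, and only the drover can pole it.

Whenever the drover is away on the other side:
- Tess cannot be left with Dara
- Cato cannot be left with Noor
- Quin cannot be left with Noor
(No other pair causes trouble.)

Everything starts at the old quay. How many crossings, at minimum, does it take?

Counting alone: the drover can take at most 2 across per trip to the new quay, so moving all 6 needs at least 3 loaded trips out, with a return between consecutive ones — at least 5 crossings.
The safety rule pushes this higher. Following every safe sequence of crossings, the most of the 6 that can be at the new quay as the barge arrives there on crossing 5 is 5 — never all 6.
So no plan with fewer than 7 crossings exists, and this one achieves 7:
1. Drover goes to the new quay with Noor and Tess.
2. Drover goes back to the old quay alone.
3. Drover goes to the new quay with Quin.
4. Drover goes back to the old quay with Noor.
5. Drover goes to the new quay with Cato and Sol.
6. Drover goes back to the old quay alone.
7. Drover goes to the new quay with Dara and Noor.

7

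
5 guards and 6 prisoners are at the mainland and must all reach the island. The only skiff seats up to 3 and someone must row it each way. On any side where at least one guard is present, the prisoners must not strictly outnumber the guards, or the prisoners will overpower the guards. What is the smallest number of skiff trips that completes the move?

impossible

The prisoners already outnumber the guards at the mainland before anyone moves, so the starting position itself is disallowed.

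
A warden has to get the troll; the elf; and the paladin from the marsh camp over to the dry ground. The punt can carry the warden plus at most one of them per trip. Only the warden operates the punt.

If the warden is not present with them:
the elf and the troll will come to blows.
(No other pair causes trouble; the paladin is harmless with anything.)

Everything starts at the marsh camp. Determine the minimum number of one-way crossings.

Counting alone: the warden can take at most 1 across per trip to the dry ground, so moving all 3 needs at least 3 loaded trips out, with a return between consecutive ones — at least 5 crossings.
The plan below uses exactly 5 crossings, so it is optimal:
1. Warden goes to the dry ground with the troll.
2. Warden goes back to the marsh camp alone.
3. Warden goes to the dry ground with the paladin.
4. Warden goes back to the marsh camp alone.
5. Warden goes to the dry ground with the elf.

5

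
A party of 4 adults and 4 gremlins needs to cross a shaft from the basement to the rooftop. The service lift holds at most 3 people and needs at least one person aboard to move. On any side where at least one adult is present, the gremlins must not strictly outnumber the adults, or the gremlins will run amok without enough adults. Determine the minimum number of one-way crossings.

Counting alone: each trip to the rooftop takes at most 3 across and each return brings at least 1 back, so after t trips out (and t−1 returns) at most 3t − (t−1) of the 8 are across; that first reaches 8 at t = 4, so at least 7 crossings are needed.
The safety rule pushes this higher. Following every safe sequence of crossings, the most of the 8 that can be at the rooftop as the service lift arrives there on crossing 7 is 7 — never all 8.
So no plan with fewer than 9 crossings exists, and this one achieves 9:
1. 2 gremlins → the rooftop.  (the basement: 4A 2G; the rooftop: 0A 2G)
2. 1 gremlin ← the basement.  (the basement: 4A 3G; the rooftop: 0A 1G)
3. 3 gremlins → the rooftop.  (the basement: 4A 0G; the rooftop: 0A 4G)
4. 1 gremlin ← the basement.  (the basement: 4A 1G; the rooftop: 0A 3G)
5. 3 adults → the rooftop.  (the basement: 1A 1G; the rooftop: 3A 3G)
6. 1 adult and 1 gremlin ← the basement.  (the basement: 2A 2G; the rooftop: 2A 2G)
7. 2 adults → the rooftop.  (the basement: 0A 2G; the rooftop: 4A 2G)
8. 1 gremlin ← the basement.  (the basement: 0A 3G; the rooftop: 4A 1G)
9. 3 gremlins → the rooftop.  (the basement: 0A 0G; the rooftop: 4A 4G)

9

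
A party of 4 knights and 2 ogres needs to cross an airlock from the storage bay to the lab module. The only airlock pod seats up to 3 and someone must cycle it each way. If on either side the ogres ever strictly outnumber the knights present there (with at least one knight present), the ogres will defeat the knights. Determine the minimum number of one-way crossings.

5

Counting alone: each trip to the lab module takes at most 3 across and each return brings at least 1 back, so after t trips out (and t−1 returns) at most 3t − (t−1) of the 6 are across; that first reaches 6 at t = 3, so at least 5 crossings are needed.
The plan below uses exactly 5 crossings, so it is optimal:
1. 2 ogres → the lab module.  (the storage bay: 4K 0O; the lab module: 0K 2O)
2. 1 ogre ← the storage bay.  (the storage bay: 4K 1O; the lab module: 0K 1O)
3. 2 knights and 1 ogre → the lab module.  (the storage bay: 2K 0O; the lab module: 2K 2O)
4. 1 ogre ← the storage bay.  (the storage bay: 2K 1O; the lab module: 2K 1O)
5. 2 knights and 1 ogre → the lab module.  (the storage bay: 0K 0O; the lab module: 4K 2O)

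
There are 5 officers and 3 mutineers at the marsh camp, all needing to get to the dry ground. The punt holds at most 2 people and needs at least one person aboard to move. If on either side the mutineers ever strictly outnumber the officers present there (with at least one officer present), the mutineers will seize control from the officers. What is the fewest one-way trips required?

13

Counting alone: each trip to the dry ground takes at most 2 across and each return brings at least 1 back, so after t trips out (and t−1 returns) at most 2t − (t−1) of the 8 are across; that first reaches 8 at t = 7, so at least 13 crossings are needed.
The plan below uses exactly 13 crossings, so it is optimal:
1. 2 mutineers → the dry ground.  (the marsh camp: 5O 1M; the dry ground: 0O 2M)
2. 1 mutineer ← the marsh camp.  (the marsh camp: 5O 2M; the dry ground: 0O 1M)
3. 2 mutineers → the dry ground.  (the marsh camp: 5O 0M; the dry ground: 0O 3M)
4. 1 mutineer ← the marsh camp.  (the marsh camp: 5O 1M; the dry ground: 0O 2M)
5. 2 officers → the dry ground.  (the marsh camp: 3O 1M; the dry ground: 2O 2M)
6. 1 mutineer ← the marsh camp.  (the marsh camp: 3O 2M; the dry ground: 2O 1M)
7. 1 officer and 1 mutineer → the dry ground.  (the marsh camp: 2O 1M; the dry ground: 3O 2M)
8. 1 mutineer ← the marsh camp.  (the marsh camp: 2O 2M; the dry ground: 3O 1M)
9. 2 mutineers → the dry ground.  (the marsh camp: 2O 0M; the dry ground: 3O 3M)
10. 1 mutineer ← the marsh camp.  (the marsh camp: 2O 1M; the dry ground: 3O 2M)
11. 1 officer and 1 mutineer → the dry ground.  (the marsh camp: 1O 0M; the dry ground: 4O 3M)
12. 1 mutineer ← the marsh camp.  (the marsh camp: 1O 1M; the dry ground: 4O 2M)
13. 1 officer and 1 mutineer → the dry ground.  (the marsh camp: 0O 0M; the dry ground: 5O 3M)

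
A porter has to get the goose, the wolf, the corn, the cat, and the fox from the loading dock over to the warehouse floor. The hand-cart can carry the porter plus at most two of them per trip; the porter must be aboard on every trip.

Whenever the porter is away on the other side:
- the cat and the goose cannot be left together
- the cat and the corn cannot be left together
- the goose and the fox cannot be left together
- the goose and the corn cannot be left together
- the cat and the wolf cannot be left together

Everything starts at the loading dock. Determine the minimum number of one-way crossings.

Counting alone: the porter can take at most 2 across per trip to the warehouse floor, so moving all 5 needs at least 3 loaded trips out, with a return between consecutive ones — at least 5 crossings.
The safety rule pushes this higher. Following every safe sequence of crossings, the most of the 5 that can be at the warehouse floor as the hand-cart arrives there on crossing 5 is 4 — never all 5.
So no plan with fewer than 7 crossings exists, and this one achieves 7:
1. Porter goes to the warehouse floor with the cat and the goose.  [the loading dock: the corn, the fox, the wolf | the warehouse floor: the cat, the goose]
2. Porter goes back to the loading dock with the goose.  [the loading dock: the corn, the fox, the goose, the wolf | the warehouse floor: the cat]
3. Porter goes to the warehouse floor with the goose and the wolf.  [the loading dock: the corn, the fox | the warehouse floor: the cat, the goose, the wolf]
4. Porter goes back to the loading dock with the cat.  [the loading dock: the cat, the corn, the fox | the warehouse floor: the goose, the wolf]
5. Porter goes to the warehouse floor with the corn and the fox.  [the loading dock: the cat | the warehouse floor: the corn, the fox, the goose, the wolf]
6. Porter goes back to the loading dock with the goose.  [the loading dock: the cat, the goose | the warehouse floor: the corn, the fox, the wolf]
7. Porter goes to the warehouse floor with the cat and the goose.  [the loading dock: — | the warehouse floor: the cat, the corn, the fox, the goose, the wolf]

7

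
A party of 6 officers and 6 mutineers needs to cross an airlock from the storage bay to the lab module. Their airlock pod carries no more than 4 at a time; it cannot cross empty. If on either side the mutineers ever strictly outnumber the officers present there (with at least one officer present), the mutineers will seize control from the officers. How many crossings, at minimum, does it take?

Counting alone: each trip to the lab module takes at most 4 across and each return brings at least 1 back, so after t trips out (and t−1 returns) at most 4t − (t−1) of the 12 are across; that first reaches 12 at t = 4, so at least 7 crossings are needed.
The safety rule pushes this higher. Following every safe sequence of crossings, the most of the 12 that can be at the lab module as the airlock pod arrives there on crossing 7 is 11 — never all 12.
So no plan with fewer than 9 crossings exists, and this one achieves 9:
1. 2 mutineers → the lab module.  (the storage bay: 6O 4M; the lab module: 0O 2M)
2. 1 mutineer ← the storage bay.  (the storage bay: 6O 5M; the lab module: 0O 1M)
3. 4 mutineers → the lab module.  (the storage bay: 6O 1M; the lab module: 0O 5M)
4. 1 mutineer ← the storage bay.  (the storage bay: 6O 2M; the lab module: 0O 4M)
5. 4 officers → the lab module.  (the storage bay: 2O 2M; the lab module: 4O 4M)
6. 1 officer and 1 mutineer ← the storage bay.  (the storage bay: 3O 3M; the lab module: 3O 3M)
7. 2 officers and 2 mutineers → the lab module.  (the storage bay: 1O 1M; the lab module: 5O 5M)
8. 1 officer and 1 mutineer ← the storage bay.  (the storage bay: 2O 2M; the lab module: 4O 4M)
9. 2 officers and 2 mutineers → the lab module.  (the storage bay: 0O 0M; the lab module: 6O 6M)

9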